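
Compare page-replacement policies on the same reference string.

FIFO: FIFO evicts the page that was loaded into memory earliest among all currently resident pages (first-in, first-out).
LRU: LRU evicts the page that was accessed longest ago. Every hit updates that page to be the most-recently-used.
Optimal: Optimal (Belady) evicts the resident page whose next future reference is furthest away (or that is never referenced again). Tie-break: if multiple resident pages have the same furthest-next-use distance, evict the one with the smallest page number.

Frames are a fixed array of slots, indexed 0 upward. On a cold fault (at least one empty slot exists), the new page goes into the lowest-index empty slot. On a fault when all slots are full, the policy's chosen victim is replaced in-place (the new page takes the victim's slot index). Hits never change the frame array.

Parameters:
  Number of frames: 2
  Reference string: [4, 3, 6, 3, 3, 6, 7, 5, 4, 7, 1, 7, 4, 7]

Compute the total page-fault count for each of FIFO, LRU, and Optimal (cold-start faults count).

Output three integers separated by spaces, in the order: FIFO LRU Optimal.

Answer: 10 9 8

Derivation:
--- FIFO ---
  step 0: ref 4 -> FAULT, frames=[4,-] (faults so far: 1)
  step 1: ref 3 -> FAULT, frames=[4,3] (faults so far: 2)
  step 2: ref 6 -> FAULT, evict 4, frames=[6,3] (faults so far: 3)
  step 3: ref 3 -> HIT, frames=[6,3] (faults so far: 3)
  step 4: ref 3 -> HIT, frames=[6,3] (faults so far: 3)
  step 5: ref 6 -> HIT, frames=[6,3] (faults so far: 3)
  step 6: ref 7 -> FAULT, evict 3, frames=[6,7] (faults so far: 4)
  step 7: ref 5 -> FAULT, evict 6, frames=[5,7] (faults so far: 5)
  step 8: ref 4 -> FAULT, evict 7, frames=[5,4] (faults so far: 6)
  step 9: ref 7 -> FAULT, evict 5, frames=[7,4] (faults so far: 7)
  step 10: ref 1 -> FAULT, evict 4, frames=[7,1] (faults so far: 8)
  step 11: ref 7 -> HIT, frames=[7,1] (faults so far: 8)
  step 12: ref 4 -> FAULT, evict 7, frames=[4,1] (faults so far: 9)
  step 13: ref 7 -> FAULT, evict 1, frames=[4,7] (faults so far: 10)
  FIFO total faults: 10
--- LRU ---
  step 0: ref 4 -> FAULT, frames=[4,-] (faults so far: 1)
  step 1: ref 3 -> FAULT, frames=[4,3] (faults so far: 2)
  step 2: ref 6 -> FAULT, evict 4, frames=[6,3] (faults so far: 3)
  step 3: ref 3 -> HIT, frames=[6,3] (faults so far: 3)
  step 4: ref 3 -> HIT, frames=[6,3] (faults so far: 3)
  step 5: ref 6 -> HIT, frames=[6,3] (faults so far: 3)
  step 6: ref 7 -> FAULT, evict 3, frames=[6,7] (faults so far: 4)
  step 7: ref 5 -> FAULT, evict 6, frames=[5,7] (faults so far: 5)
  step 8: ref 4 -> FAULT, evict 7, frames=[5,4] (faults so far: 6)
  step 9: ref 7 -> FAULT, evict 5, frames=[7,4] (faults so far: 7)
  step 10: ref 1 -> FAULT, evict 4, frames=[7,1] (faults so far: 8)
  step 11: ref 7 -> HIT, frames=[7,1] (faults so far: 8)
  step 12: ref 4 -> FAULT, evict 1, frames=[7,4] (faults so far: 9)
  step 13: ref 7 -> HIT, frames=[7,4] (faults so far: 9)
  LRU total faults: 9
--- Optimal ---
  step 0: ref 4 -> FAULT, frames=[4,-] (faults so far: 1)
  step 1: ref 3 -> FAULT, frames=[4,3] (faults so far: 2)
  step 2: ref 6 -> FAULT, evict 4, frames=[6,3] (faults so far: 3)
  step 3: ref 3 -> HIT, frames=[6,3] (faults so far: 3)
  step 4: ref 3 -> HIT, frames=[6,3] (faults so far: 3)
  step 5: ref 6 -> HIT, frames=[6,3] (faults so far: 3)
  step 6: ref 7 -> FAULT, evict 3, frames=[6,7] (faults so far: 4)
  step 7: ref 5 -> FAULT, evict 6, frames=[5,7] (faults so far: 5)
  step 8: ref 4 -> FAULT, evict 5, frames=[4,7] (faults so far: 6)
  step 9: ref 7 -> HIT, frames=[4,7] (faults so far: 6)
  step 10: ref 1 -> FAULT, evict 4, frames=[1,7] (faults so far: 7)
  step 11: ref 7 -> HIT, frames=[1,7] (faults so far: 7)
  step 12: ref 4 -> FAULT, evict 1, frames=[4,7] (faults so far: 8)
  step 13: ref 7 -> HIT, frames=[4,7] (faults so far: 8)
  Optimal total faults: 8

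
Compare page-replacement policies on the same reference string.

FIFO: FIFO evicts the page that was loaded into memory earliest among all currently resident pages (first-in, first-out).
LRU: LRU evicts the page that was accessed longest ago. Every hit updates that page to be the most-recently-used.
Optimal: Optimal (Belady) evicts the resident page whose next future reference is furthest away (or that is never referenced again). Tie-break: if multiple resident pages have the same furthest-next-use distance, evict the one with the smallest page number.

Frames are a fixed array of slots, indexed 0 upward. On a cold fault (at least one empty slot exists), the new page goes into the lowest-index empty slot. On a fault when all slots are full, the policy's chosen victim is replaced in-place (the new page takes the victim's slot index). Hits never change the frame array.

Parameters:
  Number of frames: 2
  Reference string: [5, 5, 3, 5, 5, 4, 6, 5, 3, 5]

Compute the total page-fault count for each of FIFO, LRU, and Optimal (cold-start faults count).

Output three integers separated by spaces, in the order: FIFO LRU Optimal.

--- FIFO ---
  step 0: ref 5 -> FAULT, frames=[5,-] (faults so far: 1)
  step 1: ref 5 -> HIT, frames=[5,-] (faults so far: 1)
  step 2: ref 3 -> FAULT, frames=[5,3] (faults so far: 2)
  step 3: ref 5 -> HIT, frames=[5,3] (faults so far: 2)
  step 4: ref 5 -> HIT, frames=[5,3] (faults so far: 2)
  step 5: ref 4 -> FAULT, evict 5, frames=[4,3] (faults so far: 3)
  step 6: ref 6 -> FAULT, evict 3, frames=[4,6] (faults so far: 4)
  step 7: ref 5 -> FAULT, evict 4, frames=[5,6] (faults so far: 5)
  step 8: ref 3 -> FAULT, evict 6, frames=[5,3] (faults so far: 6)
  step 9: ref 5 -> HIT, frames=[5,3] (faults so far: 6)
  FIFO total faults: 6
--- LRU ---
  step 0: ref 5 -> FAULT, frames=[5,-] (faults so far: 1)
  step 1: ref 5 -> HIT, frames=[5,-] (faults so far: 1)
  step 2: ref 3 -> FAULT, frames=[5,3] (faults so far: 2)
  step 3: ref 5 -> HIT, frames=[5,3] (faults so far: 2)
  step 4: ref 5 -> HIT, frames=[5,3] (faults so far: 2)
  step 5: ref 4 -> FAULT, evict 3, frames=[5,4] (faults so far: 3)
  step 6: ref 6 -> FAULT, evict 5, frames=[6,4] (faults so far: 4)
  step 7: ref 5 -> FAULT, evict 4, frames=[6,5] (faults so far: 5)
  step 8: ref 3 -> FAULT, evict 6, frames=[3,5] (faults so far: 6)
  step 9: ref 5 -> HIT, frames=[3,5] (faults so far: 6)
  LRU total faults: 6
--- Optimal ---
  step 0: ref 5 -> FAULT, frames=[5,-] (faults so far: 1)
  step 1: ref 5 -> HIT, frames=[5,-] (faults so far: 1)
  step 2: ref 3 -> FAULT, frames=[5,3] (faults so far: 2)
  step 3: ref 5 -> HIT, frames=[5,3] (faults so far: 2)
  step 4: ref 5 -> HIT, frames=[5,3] (faults so far: 2)
  step 5: ref 4 -> FAULT, evict 3, frames=[5,4] (faults so far: 3)
  step 6: ref 6 -> FAULT, evict 4, frames=[5,6] (faults so far: 4)
  step 7: ref 5 -> HIT, frames=[5,6] (faults so far: 4)
  step 8: ref 3 -> FAULT, evict 6, frames=[5,3] (faults so far: 5)
  step 9: ref 5 -> HIT, frames=[5,3] (faults so far: 5)
  Optimal total faults: 5

Answer: 6 6 5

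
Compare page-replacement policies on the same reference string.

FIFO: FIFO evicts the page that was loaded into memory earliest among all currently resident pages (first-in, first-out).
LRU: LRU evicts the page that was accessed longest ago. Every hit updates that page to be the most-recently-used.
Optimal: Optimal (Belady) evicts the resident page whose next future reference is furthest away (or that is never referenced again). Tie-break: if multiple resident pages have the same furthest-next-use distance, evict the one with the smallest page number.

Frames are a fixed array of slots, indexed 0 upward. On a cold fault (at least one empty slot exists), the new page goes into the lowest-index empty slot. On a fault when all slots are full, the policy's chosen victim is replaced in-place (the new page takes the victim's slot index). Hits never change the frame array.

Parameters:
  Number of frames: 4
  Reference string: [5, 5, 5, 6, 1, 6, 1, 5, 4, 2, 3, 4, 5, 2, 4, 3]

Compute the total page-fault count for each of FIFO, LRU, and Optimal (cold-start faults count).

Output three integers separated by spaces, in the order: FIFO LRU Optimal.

Answer: 7 6 6

Derivation:
--- FIFO ---
  step 0: ref 5 -> FAULT, frames=[5,-,-,-] (faults so far: 1)
  step 1: ref 5 -> HIT, frames=[5,-,-,-] (faults so far: 1)
  step 2: ref 5 -> HIT, frames=[5,-,-,-] (faults so far: 1)
  step 3: ref 6 -> FAULT, frames=[5,6,-,-] (faults so far: 2)
  step 4: ref 1 -> FAULT, frames=[5,6,1,-] (faults so far: 3)
  step 5: ref 6 -> HIT, frames=[5,6,1,-] (faults so far: 3)
  step 6: ref 1 -> HIT, frames=[5,6,1,-] (faults so far: 3)
  step 7: ref 5 -> HIT, frames=[5,6,1,-] (faults so far: 3)
  step 8: ref 4 -> FAULT, frames=[5,6,1,4] (faults so far: 4)
  step 9: ref 2 -> FAULT, evict 5, frames=[2,6,1,4] (faults so far: 5)
  step 10: ref 3 -> FAULT, evict 6, frames=[2,3,1,4] (faults so far: 6)
  step 11: ref 4 -> HIT, frames=[2,3,1,4] (faults so far: 6)
  step 12: ref 5 -> FAULT, evict 1, frames=[2,3,5,4] (faults so far: 7)
  step 13: ref 2 -> HIT, frames=[2,3,5,4] (faults so far: 7)
  step 14: ref 4 -> HIT, frames=[2,3,5,4] (faults so far: 7)
  step 15: ref 3 -> HIT, frames=[2,3,5,4] (faults so far: 7)
  FIFO total faults: 7
--- LRU ---
  step 0: ref 5 -> FAULT, frames=[5,-,-,-] (faults so far: 1)
  step 1: ref 5 -> HIT, frames=[5,-,-,-] (faults so far: 1)
  step 2: ref 5 -> HIT, frames=[5,-,-,-] (faults so far: 1)
  step 3: ref 6 -> FAULT, frames=[5,6,-,-] (faults so far: 2)
  step 4: ref 1 -> FAULT, frames=[5,6,1,-] (faults so far: 3)
  step 5: ref 6 -> HIT, frames=[5,6,1,-] (faults so far: 3)
  step 6: ref 1 -> HIT, frames=[5,6,1,-] (faults so far: 3)
  step 7: ref 5 -> HIT, frames=[5,6,1,-] (faults so far: 3)
  step 8: ref 4 -> FAULT, frames=[5,6,1,4] (faults so far: 4)
  step 9: ref 2 -> FAULT, evict 6, frames=[5,2,1,4] (faults so far: 5)
  step 10: ref 3 -> FAULT, evict 1, frames=[5,2,3,4] (faults so far: 6)
  step 11: ref 4 -> HIT, frames=[5,2,3,4] (faults so far: 6)
  step 12: ref 5 -> HIT, frames=[5,2,3,4] (faults so far: 6)
  step 13: ref 2 -> HIT, frames=[5,2,3,4] (faults so far: 6)
  step 14: ref 4 -> HIT, frames=[5,2,3,4] (faults so far: 6)
  step 15: ref 3 -> HIT, frames=[5,2,3,4] (faults so far: 6)
  LRU total faults: 6
--- Optimal ---
  step 0: ref 5 -> FAULT, frames=[5,-,-,-] (faults so far: 1)
  step 1: ref 5 -> HIT, frames=[5,-,-,-] (faults so far: 1)
  step 2: ref 5 -> HIT, frames=[5,-,-,-] (faults so far: 1)
  step 3: ref 6 -> FAULT, frames=[5,6,-,-] (faults so far: 2)
  step 4: ref 1 -> FAULT, frames=[5,6,1,-] (faults so far: 3)
  step 5: ref 6 -> HIT, frames=[5,6,1,-] (faults so far: 3)
  step 6: ref 1 -> HIT, frames=[5,6,1,-] (faults so far: 3)
  step 7: ref 5 -> HIT, frames=[5,6,1,-] (faults so far: 3)
  step 8: ref 4 -> FAULT, frames=[5,6,1,4] (faults so far: 4)
  step 9: ref 2 -> FAULT, evict 1, frames=[5,6,2,4] (faults so far: 5)
  step 10: ref 3 -> FAULT, evict 6, frames=[5,3,2,4] (faults so far: 6)
  step 11: ref 4 -> HIT, frames=[5,3,2,4] (faults so far: 6)
  step 12: ref 5 -> HIT, frames=[5,3,2,4] (faults so far: 6)
  step 13: ref 2 -> HIT, frames=[5,3,2,4] (faults so far: 6)
  step 14: ref 4 -> HIT, frames=[5,3,2,4] (faults so far: 6)
  step 15: ref 3 -> HIT, frames=[5,3,2,4] (faults so far: 6)
  Optimal total faults: 6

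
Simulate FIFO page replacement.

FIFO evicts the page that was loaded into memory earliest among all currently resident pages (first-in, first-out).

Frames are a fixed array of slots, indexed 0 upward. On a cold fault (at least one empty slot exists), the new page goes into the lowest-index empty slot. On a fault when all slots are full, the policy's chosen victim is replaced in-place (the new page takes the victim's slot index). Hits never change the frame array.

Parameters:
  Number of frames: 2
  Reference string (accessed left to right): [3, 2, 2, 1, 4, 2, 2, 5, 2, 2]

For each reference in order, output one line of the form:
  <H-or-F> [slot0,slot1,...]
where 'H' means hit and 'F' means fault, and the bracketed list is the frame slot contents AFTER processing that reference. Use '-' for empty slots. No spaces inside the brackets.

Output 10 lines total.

F [3,-]
F [3,2]
H [3,2]
F [1,2]
F [1,4]
F [2,4]
H [2,4]
F [2,5]
H [2,5]
H [2,5]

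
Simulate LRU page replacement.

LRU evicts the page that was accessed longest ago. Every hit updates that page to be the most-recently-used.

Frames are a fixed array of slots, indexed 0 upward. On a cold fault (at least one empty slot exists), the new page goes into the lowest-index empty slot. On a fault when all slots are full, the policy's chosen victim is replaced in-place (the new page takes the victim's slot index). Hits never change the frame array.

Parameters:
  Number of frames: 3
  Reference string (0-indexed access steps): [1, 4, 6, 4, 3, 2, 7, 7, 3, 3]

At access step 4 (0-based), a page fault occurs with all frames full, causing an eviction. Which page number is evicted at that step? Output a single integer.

Step 0: ref 1 -> FAULT, frames=[1,-,-]
Step 1: ref 4 -> FAULT, frames=[1,4,-]
Step 2: ref 6 -> FAULT, frames=[1,4,6]
Step 3: ref 4 -> HIT, frames=[1,4,6]
Step 4: ref 3 -> FAULT, evict 1, frames=[3,4,6]
At step 4: evicted page 1

Answer: 1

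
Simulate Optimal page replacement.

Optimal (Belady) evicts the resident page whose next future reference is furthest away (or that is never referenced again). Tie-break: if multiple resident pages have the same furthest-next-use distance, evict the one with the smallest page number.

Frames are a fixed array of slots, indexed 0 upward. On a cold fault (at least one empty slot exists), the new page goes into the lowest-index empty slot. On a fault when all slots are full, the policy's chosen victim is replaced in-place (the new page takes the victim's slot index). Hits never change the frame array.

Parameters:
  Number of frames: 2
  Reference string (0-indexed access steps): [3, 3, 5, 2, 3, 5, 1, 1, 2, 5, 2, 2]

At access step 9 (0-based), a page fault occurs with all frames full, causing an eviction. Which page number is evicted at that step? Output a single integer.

Step 0: ref 3 -> FAULT, frames=[3,-]
Step 1: ref 3 -> HIT, frames=[3,-]
Step 2: ref 5 -> FAULT, frames=[3,5]
Step 3: ref 2 -> FAULT, evict 5, frames=[3,2]
Step 4: ref 3 -> HIT, frames=[3,2]
Step 5: ref 5 -> FAULT, evict 3, frames=[5,2]
Step 6: ref 1 -> FAULT, evict 5, frames=[1,2]
Step 7: ref 1 -> HIT, frames=[1,2]
Step 8: ref 2 -> HIT, frames=[1,2]
Step 9: ref 5 -> FAULT, evict 1, frames=[5,2]
At step 9: evicted page 1

Answer: 1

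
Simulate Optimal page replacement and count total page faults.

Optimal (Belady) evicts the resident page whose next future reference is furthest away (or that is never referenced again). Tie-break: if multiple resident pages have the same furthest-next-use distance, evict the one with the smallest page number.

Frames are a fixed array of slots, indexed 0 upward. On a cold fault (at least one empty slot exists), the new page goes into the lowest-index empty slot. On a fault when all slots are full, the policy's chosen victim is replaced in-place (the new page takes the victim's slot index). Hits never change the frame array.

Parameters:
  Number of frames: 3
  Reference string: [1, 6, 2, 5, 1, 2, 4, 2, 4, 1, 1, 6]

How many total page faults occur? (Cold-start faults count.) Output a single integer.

Answer: 6

Derivation:
Step 0: ref 1 → FAULT, frames=[1,-,-]
Step 1: ref 6 → FAULT, frames=[1,6,-]
Step 2: ref 2 → FAULT, frames=[1,6,2]
Step 3: ref 5 → FAULT (evict 6), frames=[1,5,2]
Step 4: ref 1 → HIT, frames=[1,5,2]
Step 5: ref 2 → HIT, frames=[1,5,2]
Step 6: ref 4 → FAULT (evict 5), frames=[1,4,2]
Step 7: ref 2 → HIT, frames=[1,4,2]
Step 8: ref 4 → HIT, frames=[1,4,2]
Step 9: ref 1 → HIT, frames=[1,4,2]
Step 10: ref 1 → HIT, frames=[1,4,2]
Step 11: ref 6 → FAULT (evict 1), frames=[6,4,2]
Total faults: 6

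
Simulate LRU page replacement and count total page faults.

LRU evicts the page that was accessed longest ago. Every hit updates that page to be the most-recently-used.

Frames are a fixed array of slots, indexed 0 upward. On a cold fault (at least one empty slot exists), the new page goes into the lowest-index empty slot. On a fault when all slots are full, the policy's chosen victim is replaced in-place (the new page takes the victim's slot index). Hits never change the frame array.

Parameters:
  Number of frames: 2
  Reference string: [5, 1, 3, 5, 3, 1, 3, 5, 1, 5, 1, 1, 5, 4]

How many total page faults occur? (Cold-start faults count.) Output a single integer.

Step 0: ref 5 → FAULT, frames=[5,-]
Step 1: ref 1 → FAULT, frames=[5,1]
Step 2: ref 3 → FAULT (evict 5), frames=[3,1]
Step 3: ref 5 → FAULT (evict 1), frames=[3,5]
Step 4: ref 3 → HIT, frames=[3,5]
Step 5: ref 1 → FAULT (evict 5), frames=[3,1]
Step 6: ref 3 → HIT, frames=[3,1]
Step 7: ref 5 → FAULT (evict 1), frames=[3,5]
Step 8: ref 1 → FAULT (evict 3), frames=[1,5]
Step 9: ref 5 → HIT, frames=[1,5]
Step 10: ref 1 → HIT, frames=[1,5]
Step 11: ref 1 → HIT, frames=[1,5]
Step 12: ref 5 → HIT, frames=[1,5]
Step 13: ref 4 → FAULT (evict 1), frames=[4,5]
Total faults: 8

Answer: 8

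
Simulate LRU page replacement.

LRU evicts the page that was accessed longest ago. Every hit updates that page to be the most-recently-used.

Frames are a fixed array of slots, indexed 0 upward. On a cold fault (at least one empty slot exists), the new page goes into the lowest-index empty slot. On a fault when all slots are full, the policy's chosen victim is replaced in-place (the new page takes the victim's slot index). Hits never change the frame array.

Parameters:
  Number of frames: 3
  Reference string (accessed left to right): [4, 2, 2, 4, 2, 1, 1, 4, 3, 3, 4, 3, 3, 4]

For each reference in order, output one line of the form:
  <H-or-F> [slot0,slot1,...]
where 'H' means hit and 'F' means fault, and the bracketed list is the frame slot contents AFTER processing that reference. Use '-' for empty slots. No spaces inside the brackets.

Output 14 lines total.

F [4,-,-]
F [4,2,-]
H [4,2,-]
H [4,2,-]
H [4,2,-]
F [4,2,1]
H [4,2,1]
H [4,2,1]
F [4,3,1]
H [4,3,1]
H [4,3,1]
H [4,3,1]
H [4,3,1]
H [4,3,1]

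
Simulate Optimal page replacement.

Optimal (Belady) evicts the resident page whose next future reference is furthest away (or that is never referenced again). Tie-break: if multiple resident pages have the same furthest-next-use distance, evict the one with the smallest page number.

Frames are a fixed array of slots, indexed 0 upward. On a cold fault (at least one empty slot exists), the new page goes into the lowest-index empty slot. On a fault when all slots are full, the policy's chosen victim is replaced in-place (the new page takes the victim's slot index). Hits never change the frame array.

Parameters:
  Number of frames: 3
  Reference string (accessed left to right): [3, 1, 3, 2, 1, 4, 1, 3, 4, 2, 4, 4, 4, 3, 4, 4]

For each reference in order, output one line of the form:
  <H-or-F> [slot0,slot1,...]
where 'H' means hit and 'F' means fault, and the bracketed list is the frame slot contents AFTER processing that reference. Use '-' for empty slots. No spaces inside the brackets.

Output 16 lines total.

F [3,-,-]
F [3,1,-]
H [3,1,-]
F [3,1,2]
H [3,1,2]
F [3,1,4]
H [3,1,4]
H [3,1,4]
H [3,1,4]
F [3,2,4]
H [3,2,4]
H [3,2,4]
H [3,2,4]
H [3,2,4]
H [3,2,4]
H [3,2,4]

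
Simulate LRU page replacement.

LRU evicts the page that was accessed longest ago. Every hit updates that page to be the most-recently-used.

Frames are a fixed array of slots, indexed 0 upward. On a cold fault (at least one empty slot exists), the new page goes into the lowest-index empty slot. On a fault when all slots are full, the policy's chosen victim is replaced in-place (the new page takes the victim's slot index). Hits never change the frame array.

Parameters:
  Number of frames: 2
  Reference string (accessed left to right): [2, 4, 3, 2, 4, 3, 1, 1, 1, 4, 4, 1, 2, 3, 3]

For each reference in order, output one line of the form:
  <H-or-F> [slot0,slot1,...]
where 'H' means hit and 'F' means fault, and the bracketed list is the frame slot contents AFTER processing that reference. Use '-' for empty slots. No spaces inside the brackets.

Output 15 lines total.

F [2,-]
F [2,4]
F [3,4]
F [3,2]
F [4,2]
F [4,3]
F [1,3]
H [1,3]
H [1,3]
F [1,4]
H [1,4]
H [1,4]
F [1,2]
F [3,2]
H [3,2]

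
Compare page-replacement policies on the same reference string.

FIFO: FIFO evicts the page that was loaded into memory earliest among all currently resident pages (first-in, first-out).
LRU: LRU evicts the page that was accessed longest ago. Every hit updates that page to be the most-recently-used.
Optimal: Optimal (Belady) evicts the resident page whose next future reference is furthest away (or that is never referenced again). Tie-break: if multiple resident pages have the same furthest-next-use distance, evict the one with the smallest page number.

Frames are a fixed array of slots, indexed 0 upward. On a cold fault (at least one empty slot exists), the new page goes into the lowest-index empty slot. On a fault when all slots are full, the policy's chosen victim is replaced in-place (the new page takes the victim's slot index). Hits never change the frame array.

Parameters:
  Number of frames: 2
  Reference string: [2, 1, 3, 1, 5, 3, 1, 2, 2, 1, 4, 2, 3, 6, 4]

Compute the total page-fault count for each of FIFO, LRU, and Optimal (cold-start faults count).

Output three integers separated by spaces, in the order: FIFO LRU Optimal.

Answer: 10 12 9

Derivation:
--- FIFO ---
  step 0: ref 2 -> FAULT, frames=[2,-] (faults so far: 1)
  step 1: ref 1 -> FAULT, frames=[2,1] (faults so far: 2)
  step 2: ref 3 -> FAULT, evict 2, frames=[3,1] (faults so far: 3)
  step 3: ref 1 -> HIT, frames=[3,1] (faults so far: 3)
  step 4: ref 5 -> FAULT, evict 1, frames=[3,5] (faults so far: 4)
  step 5: ref 3 -> HIT, frames=[3,5] (faults so far: 4)
  step 6: ref 1 -> FAULT, evict 3, frames=[1,5] (faults so far: 5)
  step 7: ref 2 -> FAULT, evict 5, frames=[1,2] (faults so far: 6)
  step 8: ref 2 -> HIT, frames=[1,2] (faults so far: 6)
  step 9: ref 1 -> HIT, frames=[1,2] (faults so far: 6)
  step 10: ref 4 -> FAULT, evict 1, frames=[4,2] (faults so far: 7)
  step 11: ref 2 -> HIT, frames=[4,2] (faults so far: 7)
  step 12: ref 3 -> FAULT, evict 2, frames=[4,3] (faults so far: 8)
  step 13: ref 6 -> FAULT, evict 4, frames=[6,3] (faults so far: 9)
  step 14: ref 4 -> FAULT, evict 3, frames=[6,4] (faults so far: 10)
  FIFO total faults: 10
--- LRU ---
  step 0: ref 2 -> FAULT, frames=[2,-] (faults so far: 1)
  step 1: ref 1 -> FAULT, frames=[2,1] (faults so far: 2)
  step 2: ref 3 -> FAULT, evict 2, frames=[3,1] (faults so far: 3)
  step 3: ref 1 -> HIT, frames=[3,1] (faults so far: 3)
  step 4: ref 5 -> FAULT, evict 3, frames=[5,1] (faults so far: 4)
  step 5: ref 3 -> FAULT, evict 1, frames=[5,3] (faults so far: 5)
  step 6: ref 1 -> FAULT, evict 5, frames=[1,3] (faults so far: 6)
  step 7: ref 2 -> FAULT, evict 3, frames=[1,2] (faults so far: 7)
  step 8: ref 2 -> HIT, frames=[1,2] (faults so far: 7)
  step 9: ref 1 -> HIT, frames=[1,2] (faults so far: 7)
  step 10: ref 4 -> FAULT, evict 2, frames=[1,4] (faults so far: 8)
  step 11: ref 2 -> FAULT, evict 1, frames=[2,4] (faults so far: 9)
  step 12: ref 3 -> FAULT, evict 4, frames=[2,3] (faults so far: 10)
  step 13: ref 6 -> FAULT, evict 2, frames=[6,3] (faults so far: 11)
  step 14: ref 4 -> FAULT, evict 3, frames=[6,4] (faults so far: 12)
  LRU total faults: 12
--- Optimal ---
  step 0: ref 2 -> FAULT, frames=[2,-] (faults so far: 1)
  step 1: ref 1 -> FAULT, frames=[2,1] (faults so far: 2)
  step 2: ref 3 -> FAULT, evict 2, frames=[3,1] (faults so far: 3)
  step 3: ref 1 -> HIT, frames=[3,1] (faults so far: 3)
  step 4: ref 5 -> FAULT, evict 1, frames=[3,5] (faults so far: 4)
  step 5: ref 3 -> HIT, frames=[3,5] (faults so far: 4)
  step 6: ref 1 -> FAULT, evict 5, frames=[3,1] (faults so far: 5)
  step 7: ref 2 -> FAULT, evict 3, frames=[2,1] (faults so far: 6)
  step 8: ref 2 -> HIT, frames=[2,1] (faults so far: 6)
  step 9: ref 1 -> HIT, frames=[2,1] (faults so far: 6)
  step 10: ref 4 -> FAULT, evict 1, frames=[2,4] (faults so far: 7)
  step 11: ref 2 -> HIT, frames=[2,4] (faults so far: 7)
  step 12: ref 3 -> FAULT, evict 2, frames=[3,4] (faults so far: 8)
  step 13: ref 6 -> FAULT, evict 3, frames=[6,4] (faults so far: 9)
  step 14: ref 4 -> HIT, frames=[6,4] (faults so far: 9)
  Optimal total faults: 9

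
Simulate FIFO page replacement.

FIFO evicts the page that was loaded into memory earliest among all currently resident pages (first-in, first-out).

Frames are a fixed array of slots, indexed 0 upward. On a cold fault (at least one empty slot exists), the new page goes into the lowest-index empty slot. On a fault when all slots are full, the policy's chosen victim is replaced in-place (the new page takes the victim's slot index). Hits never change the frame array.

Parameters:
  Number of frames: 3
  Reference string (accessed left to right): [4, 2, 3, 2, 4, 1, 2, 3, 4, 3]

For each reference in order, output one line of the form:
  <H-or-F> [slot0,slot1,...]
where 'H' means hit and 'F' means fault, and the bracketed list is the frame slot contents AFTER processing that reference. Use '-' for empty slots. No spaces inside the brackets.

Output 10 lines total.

F [4,-,-]
F [4,2,-]
F [4,2,3]
H [4,2,3]
H [4,2,3]
F [1,2,3]
H [1,2,3]
H [1,2,3]
F [1,4,3]
H [1,4,3]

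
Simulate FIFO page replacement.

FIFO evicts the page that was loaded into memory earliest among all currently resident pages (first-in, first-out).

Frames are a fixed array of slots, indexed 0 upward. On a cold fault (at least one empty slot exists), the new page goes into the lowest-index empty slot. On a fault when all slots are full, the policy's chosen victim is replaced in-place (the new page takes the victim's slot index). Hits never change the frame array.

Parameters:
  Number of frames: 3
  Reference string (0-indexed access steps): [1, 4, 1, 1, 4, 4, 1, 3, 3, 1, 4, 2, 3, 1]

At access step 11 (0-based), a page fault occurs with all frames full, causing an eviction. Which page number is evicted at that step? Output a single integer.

Answer: 1

Derivation:
Step 0: ref 1 -> FAULT, frames=[1,-,-]
Step 1: ref 4 -> FAULT, frames=[1,4,-]
Step 2: ref 1 -> HIT, frames=[1,4,-]
Step 3: ref 1 -> HIT, frames=[1,4,-]
Step 4: ref 4 -> HIT, frames=[1,4,-]
Step 5: ref 4 -> HIT, frames=[1,4,-]
Step 6: ref 1 -> HIT, frames=[1,4,-]
Step 7: ref 3 -> FAULT, frames=[1,4,3]
Step 8: ref 3 -> HIT, frames=[1,4,3]
Step 9: ref 1 -> HIT, frames=[1,4,3]
Step 10: ref 4 -> HIT, frames=[1,4,3]
Step 11: ref 2 -> FAULT, evict 1, frames=[2,4,3]
At step 11: evicted page 1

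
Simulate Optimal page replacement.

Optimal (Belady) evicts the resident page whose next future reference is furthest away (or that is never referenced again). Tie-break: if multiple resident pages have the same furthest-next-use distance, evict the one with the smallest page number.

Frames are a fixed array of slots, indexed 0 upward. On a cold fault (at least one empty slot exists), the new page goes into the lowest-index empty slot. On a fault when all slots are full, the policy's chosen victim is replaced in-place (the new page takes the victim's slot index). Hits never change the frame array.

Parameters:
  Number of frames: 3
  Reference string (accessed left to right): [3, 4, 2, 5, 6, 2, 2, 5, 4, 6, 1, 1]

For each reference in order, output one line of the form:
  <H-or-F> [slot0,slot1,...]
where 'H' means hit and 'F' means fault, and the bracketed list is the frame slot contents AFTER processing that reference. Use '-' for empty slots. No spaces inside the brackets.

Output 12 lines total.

F [3,-,-]
F [3,4,-]
F [3,4,2]
F [5,4,2]
F [5,6,2]
H [5,6,2]
H [5,6,2]
H [5,6,2]
F [5,6,4]
H [5,6,4]
F [5,6,1]
H [5,6,1]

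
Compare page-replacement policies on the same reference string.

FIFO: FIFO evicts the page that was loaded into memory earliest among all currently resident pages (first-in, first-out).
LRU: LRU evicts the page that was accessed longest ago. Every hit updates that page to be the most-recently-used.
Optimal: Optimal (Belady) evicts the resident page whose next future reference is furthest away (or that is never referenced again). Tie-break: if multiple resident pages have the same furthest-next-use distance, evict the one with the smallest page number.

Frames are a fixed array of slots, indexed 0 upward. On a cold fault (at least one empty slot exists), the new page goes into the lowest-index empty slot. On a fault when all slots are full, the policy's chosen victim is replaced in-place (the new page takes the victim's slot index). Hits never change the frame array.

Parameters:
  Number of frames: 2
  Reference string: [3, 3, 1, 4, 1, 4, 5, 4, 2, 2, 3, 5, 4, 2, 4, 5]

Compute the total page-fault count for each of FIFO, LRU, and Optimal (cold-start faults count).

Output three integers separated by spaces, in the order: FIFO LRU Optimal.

--- FIFO ---
  step 0: ref 3 -> FAULT, frames=[3,-] (faults so far: 1)
  step 1: ref 3 -> HIT, frames=[3,-] (faults so far: 1)
  step 2: ref 1 -> FAULT, frames=[3,1] (faults so far: 2)
  step 3: ref 4 -> FAULT, evict 3, frames=[4,1] (faults so far: 3)
  step 4: ref 1 -> HIT, frames=[4,1] (faults so far: 3)
  step 5: ref 4 -> HIT, frames=[4,1] (faults so far: 3)
  step 6: ref 5 -> FAULT, evict 1, frames=[4,5] (faults so far: 4)
  step 7: ref 4 -> HIT, frames=[4,5] (faults so far: 4)
  step 8: ref 2 -> FAULT, evict 4, frames=[2,5] (faults so far: 5)
  step 9: ref 2 -> HIT, frames=[2,5] (faults so far: 5)
  step 10: ref 3 -> FAULT, evict 5, frames=[2,3] (faults so far: 6)
  step 11: ref 5 -> FAULT, evict 2, frames=[5,3] (faults so far: 7)
  step 12: ref 4 -> FAULT, evict 3, frames=[5,4] (faults so far: 8)
  step 13: ref 2 -> FAULT, evict 5, frames=[2,4] (faults so far: 9)
  step 14: ref 4 -> HIT, frames=[2,4] (faults so far: 9)
  step 15: ref 5 -> FAULT, evict 4, frames=[2,5] (faults so far: 10)
  FIFO total faults: 10
--- LRU ---
  step 0: ref 3 -> FAULT, frames=[3,-] (faults so far: 1)
  step 1: ref 3 -> HIT, frames=[3,-] (faults so far: 1)
  step 2: ref 1 -> FAULT, frames=[3,1] (faults so far: 2)
  step 3: ref 4 -> FAULT, evict 3, frames=[4,1] (faults so far: 3)
  step 4: ref 1 -> HIT, frames=[4,1] (faults so far: 3)
  step 5: ref 4 -> HIT, frames=[4,1] (faults so far: 3)
  step 6: ref 5 -> FAULT, evict 1, frames=[4,5] (faults so far: 4)
  step 7: ref 4 -> HIT, frames=[4,5] (faults so far: 4)
  step 8: ref 2 -> FAULT, evict 5, frames=[4,2] (faults so far: 5)
  step 9: ref 2 -> HIT, frames=[4,2] (faults so far: 5)
  step 10: ref 3 -> FAULT, evict 4, frames=[3,2] (faults so far: 6)
  step 11: ref 5 -> FAULT, evict 2, frames=[3,5] (faults so far: 7)
  step 12: ref 4 -> FAULT, evict 3, frames=[4,5] (faults so far: 8)
  step 13: ref 2 -> FAULT, evict 5, frames=[4,2] (faults so far: 9)
  step 14: ref 4 -> HIT, frames=[4,2] (faults so far: 9)
  step 15: ref 5 -> FAULT, evict 2, frames=[4,5] (faults so far: 10)
  LRU total faults: 10
--- Optimal ---
  step 0: ref 3 -> FAULT, frames=[3,-] (faults so far: 1)
  step 1: ref 3 -> HIT, frames=[3,-] (faults so far: 1)
  step 2: ref 1 -> FAULT, frames=[3,1] (faults so far: 2)
  step 3: ref 4 -> FAULT, evict 3, frames=[4,1] (faults so far: 3)
  step 4: ref 1 -> HIT, frames=[4,1] (faults so far: 3)
  step 5: ref 4 -> HIT, frames=[4,1] (faults so far: 3)
  step 6: ref 5 -> FAULT, evict 1, frames=[4,5] (faults so far: 4)
  step 7: ref 4 -> HIT, frames=[4,5] (faults so far: 4)
  step 8: ref 2 -> FAULT, evict 4, frames=[2,5] (faults so far: 5)
  step 9: ref 2 -> HIT, frames=[2,5] (faults so far: 5)
  step 10: ref 3 -> FAULT, evict 2, frames=[3,5] (faults so far: 6)
  step 11: ref 5 -> HIT, frames=[3,5] (faults so far: 6)
  step 12: ref 4 -> FAULT, evict 3, frames=[4,5] (faults so far: 7)
  step 13: ref 2 -> FAULT, evict 5, frames=[4,2] (faults so far: 8)
  step 14: ref 4 -> HIT, frames=[4,2] (faults so far: 8)
  step 15: ref 5 -> FAULT, evict 2, frames=[4,5] (faults so far: 9)
  Optimal total faults: 9

Answer: 10 10 9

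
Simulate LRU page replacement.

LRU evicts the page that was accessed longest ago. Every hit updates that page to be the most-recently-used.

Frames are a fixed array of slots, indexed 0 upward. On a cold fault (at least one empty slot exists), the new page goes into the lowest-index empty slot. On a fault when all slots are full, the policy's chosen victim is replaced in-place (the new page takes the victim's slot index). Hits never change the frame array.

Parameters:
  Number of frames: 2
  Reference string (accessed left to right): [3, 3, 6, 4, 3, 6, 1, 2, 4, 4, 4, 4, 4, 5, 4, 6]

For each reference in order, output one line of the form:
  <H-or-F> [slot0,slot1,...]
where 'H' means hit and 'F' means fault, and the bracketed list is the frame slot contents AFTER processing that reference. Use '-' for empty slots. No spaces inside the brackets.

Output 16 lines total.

F [3,-]
H [3,-]
F [3,6]
F [4,6]
F [4,3]
F [6,3]
F [6,1]
F [2,1]
F [2,4]
H [2,4]
H [2,4]
H [2,4]
H [2,4]
F [5,4]
H [5,4]
F [6,4]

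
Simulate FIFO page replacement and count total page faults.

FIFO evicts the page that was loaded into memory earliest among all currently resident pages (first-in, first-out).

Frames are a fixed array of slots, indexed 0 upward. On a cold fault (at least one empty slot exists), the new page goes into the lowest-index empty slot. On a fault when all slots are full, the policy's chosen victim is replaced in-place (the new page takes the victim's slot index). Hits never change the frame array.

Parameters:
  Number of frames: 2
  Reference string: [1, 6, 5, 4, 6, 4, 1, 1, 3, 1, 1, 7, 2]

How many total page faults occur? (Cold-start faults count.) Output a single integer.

Answer: 9

Derivation:
Step 0: ref 1 → FAULT, frames=[1,-]
Step 1: ref 6 → FAULT, frames=[1,6]
Step 2: ref 5 → FAULT (evict 1), frames=[5,6]
Step 3: ref 4 → FAULT (evict 6), frames=[5,4]
Step 4: ref 6 → FAULT (evict 5), frames=[6,4]
Step 5: ref 4 → HIT, frames=[6,4]
Step 6: ref 1 → FAULT (evict 4), frames=[6,1]
Step 7: ref 1 → HIT, frames=[6,1]
Step 8: ref 3 → FAULT (evict 6), frames=[3,1]
Step 9: ref 1 → HIT, frames=[3,1]
Step 10: ref 1 → HIT, frames=[3,1]
Step 11: ref 7 → FAULT (evict 1), frames=[3,7]
Step 12: ref 2 → FAULT (evict 3), frames=[2,7]
Total faults: 9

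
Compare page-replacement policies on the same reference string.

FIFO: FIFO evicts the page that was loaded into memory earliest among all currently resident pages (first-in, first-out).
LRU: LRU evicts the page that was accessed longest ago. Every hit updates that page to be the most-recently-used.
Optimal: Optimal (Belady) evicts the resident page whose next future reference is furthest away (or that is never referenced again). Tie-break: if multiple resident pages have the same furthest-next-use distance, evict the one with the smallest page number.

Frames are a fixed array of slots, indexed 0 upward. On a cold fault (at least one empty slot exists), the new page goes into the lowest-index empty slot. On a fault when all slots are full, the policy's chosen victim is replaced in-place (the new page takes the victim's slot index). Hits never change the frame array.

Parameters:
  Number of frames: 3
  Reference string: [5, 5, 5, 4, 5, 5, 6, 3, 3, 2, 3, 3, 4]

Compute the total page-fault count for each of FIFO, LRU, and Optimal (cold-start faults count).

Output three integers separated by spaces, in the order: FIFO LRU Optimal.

--- FIFO ---
  step 0: ref 5 -> FAULT, frames=[5,-,-] (faults so far: 1)
  step 1: ref 5 -> HIT, frames=[5,-,-] (faults so far: 1)
  step 2: ref 5 -> HIT, frames=[5,-,-] (faults so far: 1)
  step 3: ref 4 -> FAULT, frames=[5,4,-] (faults so far: 2)
  step 4: ref 5 -> HIT, frames=[5,4,-] (faults so far: 2)
  step 5: ref 5 -> HIT, frames=[5,4,-] (faults so far: 2)
  step 6: ref 6 -> FAULT, frames=[5,4,6] (faults so far: 3)
  step 7: ref 3 -> FAULT, evict 5, frames=[3,4,6] (faults so far: 4)
  step 8: ref 3 -> HIT, frames=[3,4,6] (faults so far: 4)
  step 9: ref 2 -> FAULT, evict 4, frames=[3,2,6] (faults so far: 5)
  step 10: ref 3 -> HIT, frames=[3,2,6] (faults so far: 5)
  step 11: ref 3 -> HIT, frames=[3,2,6] (faults so far: 5)
  step 12: ref 4 -> FAULT, evict 6, frames=[3,2,4] (faults so far: 6)
  FIFO total faults: 6
--- LRU ---
  step 0: ref 5 -> FAULT, frames=[5,-,-] (faults so far: 1)
  step 1: ref 5 -> HIT, frames=[5,-,-] (faults so far: 1)
  step 2: ref 5 -> HIT, frames=[5,-,-] (faults so far: 1)
  step 3: ref 4 -> FAULT, frames=[5,4,-] (faults so far: 2)
  step 4: ref 5 -> HIT, frames=[5,4,-] (faults so far: 2)
  step 5: ref 5 -> HIT, frames=[5,4,-] (faults so far: 2)
  step 6: ref 6 -> FAULT, frames=[5,4,6] (faults so far: 3)
  step 7: ref 3 -> FAULT, evict 4, frames=[5,3,6] (faults so far: 4)
  step 8: ref 3 -> HIT, frames=[5,3,6] (faults so far: 4)
  step 9: ref 2 -> FAULT, evict 5, frames=[2,3,6] (faults so far: 5)
  step 10: ref 3 -> HIT, frames=[2,3,6] (faults so far: 5)
  step 11: ref 3 -> HIT, frames=[2,3,6] (faults so far: 5)
  step 12: ref 4 -> FAULT, evict 6, frames=[2,3,4] (faults so far: 6)
  LRU total faults: 6
--- Optimal ---
  step 0: ref 5 -> FAULT, frames=[5,-,-] (faults so far: 1)
  step 1: ref 5 -> HIT, frames=[5,-,-] (faults so far: 1)
  step 2: ref 5 -> HIT, frames=[5,-,-] (faults so far: 1)
  step 3: ref 4 -> FAULT, frames=[5,4,-] (faults so far: 2)
  step 4: ref 5 -> HIT, frames=[5,4,-] (faults so far: 2)
  step 5: ref 5 -> HIT, frames=[5,4,-] (faults so far: 2)
  step 6: ref 6 -> FAULT, frames=[5,4,6] (faults so far: 3)
  step 7: ref 3 -> FAULT, evict 5, frames=[3,4,6] (faults so far: 4)
  step 8: ref 3 -> HIT, frames=[3,4,6] (faults so far: 4)
  step 9: ref 2 -> FAULT, evict 6, frames=[3,4,2] (faults so far: 5)
  step 10: ref 3 -> HIT, frames=[3,4,2] (faults so far: 5)
  step 11: ref 3 -> HIT, frames=[3,4,2] (faults so far: 5)
  step 12: ref 4 -> HIT, frames=[3,4,2] (faults so far: 5)
  Optimal total faults: 5

Answer: 6 6 5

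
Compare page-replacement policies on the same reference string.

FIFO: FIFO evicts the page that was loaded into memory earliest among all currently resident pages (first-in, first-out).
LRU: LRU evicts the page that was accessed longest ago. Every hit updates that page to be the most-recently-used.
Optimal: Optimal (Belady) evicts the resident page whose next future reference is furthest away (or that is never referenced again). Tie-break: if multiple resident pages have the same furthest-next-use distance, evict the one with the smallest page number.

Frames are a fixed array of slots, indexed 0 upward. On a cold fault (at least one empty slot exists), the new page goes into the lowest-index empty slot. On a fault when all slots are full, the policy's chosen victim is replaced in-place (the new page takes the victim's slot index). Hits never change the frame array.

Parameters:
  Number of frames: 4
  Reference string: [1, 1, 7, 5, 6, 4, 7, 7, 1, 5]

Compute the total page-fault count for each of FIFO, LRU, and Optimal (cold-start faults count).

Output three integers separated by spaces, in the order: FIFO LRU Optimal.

--- FIFO ---
  step 0: ref 1 -> FAULT, frames=[1,-,-,-] (faults so far: 1)
  step 1: ref 1 -> HIT, frames=[1,-,-,-] (faults so far: 1)
  step 2: ref 7 -> FAULT, frames=[1,7,-,-] (faults so far: 2)
  step 3: ref 5 -> FAULT, frames=[1,7,5,-] (faults so far: 3)
  step 4: ref 6 -> FAULT, frames=[1,7,5,6] (faults so far: 4)
  step 5: ref 4 -> FAULT, evict 1, frames=[4,7,5,6] (faults so far: 5)
  step 6: ref 7 -> HIT, frames=[4,7,5,6] (faults so far: 5)
  step 7: ref 7 -> HIT, frames=[4,7,5,6] (faults so far: 5)
  step 8: ref 1 -> FAULT, evict 7, frames=[4,1,5,6] (faults so far: 6)
  step 9: ref 5 -> HIT, frames=[4,1,5,6] (faults so far: 6)
  FIFO total faults: 6
--- LRU ---
  step 0: ref 1 -> FAULT, frames=[1,-,-,-] (faults so far: 1)
  step 1: ref 1 -> HIT, frames=[1,-,-,-] (faults so far: 1)
  step 2: ref 7 -> FAULT, frames=[1,7,-,-] (faults so far: 2)
  step 3: ref 5 -> FAULT, frames=[1,7,5,-] (faults so far: 3)
  step 4: ref 6 -> FAULT, frames=[1,7,5,6] (faults so far: 4)
  step 5: ref 4 -> FAULT, evict 1, frames=[4,7,5,6] (faults so far: 5)
  step 6: ref 7 -> HIT, frames=[4,7,5,6] (faults so far: 5)
  step 7: ref 7 -> HIT, frames=[4,7,5,6] (faults so far: 5)
  step 8: ref 1 -> FAULT, evict 5, frames=[4,7,1,6] (faults so far: 6)
  step 9: ref 5 -> FAULT, evict 6, frames=[4,7,1,5] (faults so far: 7)
  LRU total faults: 7
--- Optimal ---
  step 0: ref 1 -> FAULT, frames=[1,-,-,-] (faults so far: 1)
  step 1: ref 1 -> HIT, frames=[1,-,-,-] (faults so far: 1)
  step 2: ref 7 -> FAULT, frames=[1,7,-,-] (faults so far: 2)
  step 3: ref 5 -> FAULT, frames=[1,7,5,-] (faults so far: 3)
  step 4: ref 6 -> FAULT, frames=[1,7,5,6] (faults so far: 4)
  step 5: ref 4 -> FAULT, evict 6, frames=[1,7,5,4] (faults so far: 5)
  step 6: ref 7 -> HIT, frames=[1,7,5,4] (faults so far: 5)
  step 7: ref 7 -> HIT, frames=[1,7,5,4] (faults so far: 5)
  step 8: ref 1 -> HIT, frames=[1,7,5,4] (faults so far: 5)
  step 9: ref 5 -> HIT, frames=[1,7,5,4] (faults so far: 5)
  Optimal total faults: 5

Answer: 6 7 5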